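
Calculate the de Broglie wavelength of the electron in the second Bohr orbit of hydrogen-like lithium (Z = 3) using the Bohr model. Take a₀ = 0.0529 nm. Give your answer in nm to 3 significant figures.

0.222 nm

The Bohr quantisation condition is nλ = 2πr_n.
r_n = n²a₀/Z = 0.0705 nm
λ = 2πr_n/n = 2π·0.0705/2 = 0.222 nm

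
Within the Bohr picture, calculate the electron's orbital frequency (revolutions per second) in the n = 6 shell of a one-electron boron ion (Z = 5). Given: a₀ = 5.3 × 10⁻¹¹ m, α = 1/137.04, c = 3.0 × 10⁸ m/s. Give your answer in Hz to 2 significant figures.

7.6 × 10¹⁴ Hz

r = n²a₀/Z = 3.8 × 10⁻¹⁰ m, v = Zαc/n = 1.8 × 10⁶ m/s
f = v/(2πr) = 7.6 × 10¹⁴ Hz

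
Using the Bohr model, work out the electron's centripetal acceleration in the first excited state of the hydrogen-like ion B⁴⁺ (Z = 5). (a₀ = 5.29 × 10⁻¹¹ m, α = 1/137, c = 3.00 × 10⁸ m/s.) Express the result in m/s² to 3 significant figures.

7.08 × 10²³ m/s²

r = n²a₀/Z = 4.23 × 10⁻¹¹ m, v = Zαc/n = 5.47 × 10⁶ m/s
a = v²/r = (5.47 × 10⁶)² / 4.23 × 10⁻¹¹ = 7.08 × 10²³ m/s²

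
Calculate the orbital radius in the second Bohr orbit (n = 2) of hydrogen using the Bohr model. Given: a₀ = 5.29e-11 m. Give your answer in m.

r_n = n²a₀/Z = 2² × 5.29e-11 / 1
    = 4 × 5.29e-11 / 1 = 2.12e-10 m

2.12e-10 m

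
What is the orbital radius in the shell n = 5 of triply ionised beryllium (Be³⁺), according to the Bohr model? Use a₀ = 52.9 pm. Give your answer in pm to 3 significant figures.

331 pm

r_n = n²a₀/Z = 5² × 52.9 / 4
    = 25 × 52.9 / 4 = 331 pm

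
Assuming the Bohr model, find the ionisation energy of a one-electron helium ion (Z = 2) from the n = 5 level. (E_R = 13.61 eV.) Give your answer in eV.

2.178 eV

E_n = −E_R·Z²/n² = −13.61 × 2²/5² eV = -2.178 eV
Ionisation energy = −E_n = 2.178 eV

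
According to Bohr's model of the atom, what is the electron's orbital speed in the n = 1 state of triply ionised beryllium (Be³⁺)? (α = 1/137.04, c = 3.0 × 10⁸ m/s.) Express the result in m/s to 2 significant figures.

v_n = Zαc/n = 4 × 0.0073 × 3.0 × 10⁸ / 1
    = 8.8 × 10⁶ m/s

8.8 × 10⁶ m/s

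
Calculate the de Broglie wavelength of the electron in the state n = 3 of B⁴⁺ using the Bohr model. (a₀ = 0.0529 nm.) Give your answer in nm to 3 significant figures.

The Bohr quantisation condition is nλ = 2πr_n.
r_n = n²a₀/Z = 0.0952 nm
λ = 2πr_n/n = 2π·0.0952/3 = 0.199 nm

0.199 nm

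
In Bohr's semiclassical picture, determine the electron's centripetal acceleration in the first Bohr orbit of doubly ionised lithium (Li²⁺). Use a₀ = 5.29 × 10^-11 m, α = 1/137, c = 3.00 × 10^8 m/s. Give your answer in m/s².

2.45 × 10^24 m/s²

r = n²a₀/Z = 1.76 × 10^-11 m, v = Zαc/n = 6.57 × 10^6 m/s
a = v²/r = (6.57 × 10^6)² / 1.76 × 10^-11 = 2.45 × 10^24 m/s²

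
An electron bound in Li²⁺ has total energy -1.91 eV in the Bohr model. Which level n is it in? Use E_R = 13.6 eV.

E_n = −E_R Z²/n² ⇒ n² = E_R Z²/(−E_n) = 13.6 × 3² / 1.91 ≈ 64.08
n = 8

8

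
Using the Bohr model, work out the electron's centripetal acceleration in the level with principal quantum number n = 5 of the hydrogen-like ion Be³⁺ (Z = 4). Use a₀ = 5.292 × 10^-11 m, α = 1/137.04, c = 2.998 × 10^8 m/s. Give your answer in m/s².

9.261 × 10^21 m/s²

r = n²a₀/Z = 3.308 × 10^-10 m, v = Zαc/n = 1.750 × 10^6 m/s
a = v²/r = (1.750 × 10^6)² / 3.308 × 10^-10 = 9.261 × 10^21 m/s²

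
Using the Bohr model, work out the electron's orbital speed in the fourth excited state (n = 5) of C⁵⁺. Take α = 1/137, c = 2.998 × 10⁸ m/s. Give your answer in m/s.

2.626 × 10⁶ m/s

v_n = Zαc/n = 6 × 0.007299 × 2.998 × 10⁸ / 5
    = 2.626 × 10⁶ m/s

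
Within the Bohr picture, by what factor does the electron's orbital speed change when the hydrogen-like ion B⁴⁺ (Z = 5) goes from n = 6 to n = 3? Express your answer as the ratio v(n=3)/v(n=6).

v ∝ Z^1 · n^-1; with Z fixed, v ∝ n^-1.
v(n=3)/v(n=6) = (3/6)^-1 = 2

2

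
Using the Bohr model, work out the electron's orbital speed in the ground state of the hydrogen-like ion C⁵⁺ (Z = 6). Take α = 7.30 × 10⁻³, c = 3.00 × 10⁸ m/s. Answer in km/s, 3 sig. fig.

v_n = Zαc/n = 6 × 0.00730 × 3.00 × 10⁸ / 1
    = 1.31 × 10⁴ km/s

1.31 × 10⁴ km/s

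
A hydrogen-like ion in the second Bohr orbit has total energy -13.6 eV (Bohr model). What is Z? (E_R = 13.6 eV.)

E_n = −E_R Z²/n² ⇒ Z² = −E_n n²/E_R = 13.6 × 2² / 13.6 ≈ 4.00
Z = 2

2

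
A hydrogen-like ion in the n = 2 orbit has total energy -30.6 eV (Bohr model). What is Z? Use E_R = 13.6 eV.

3

E_n = −E_R Z²/n² ⇒ Z² = −E_n n²/E_R = 30.6 × 2² / 13.6 ≈ 9.00
Z = 3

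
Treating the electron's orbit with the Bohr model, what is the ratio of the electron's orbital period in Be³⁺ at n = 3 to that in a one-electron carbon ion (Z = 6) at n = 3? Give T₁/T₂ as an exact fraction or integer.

9/4

T ∝ Z^-2 · n^3
T₁/T₂ = (4/6)^-2 · (3/3)^3 = 9/4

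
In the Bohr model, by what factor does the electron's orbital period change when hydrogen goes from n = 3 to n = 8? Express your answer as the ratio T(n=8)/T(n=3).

T ∝ Z^-2 · n^3; with Z fixed, T ∝ n^3.
T(n=8)/T(n=3) = (8/3)^3 = 512/27

512/27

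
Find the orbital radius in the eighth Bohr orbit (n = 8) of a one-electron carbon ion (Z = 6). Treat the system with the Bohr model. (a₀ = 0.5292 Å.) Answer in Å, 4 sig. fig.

r_n = n²a₀/Z = 8² × 0.5292 / 6
    = 64 × 0.5292 / 6 = 5.645 Å

5.645 Å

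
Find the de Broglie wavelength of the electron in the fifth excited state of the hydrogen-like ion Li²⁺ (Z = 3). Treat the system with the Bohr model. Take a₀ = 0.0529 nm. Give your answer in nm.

The Bohr quantisation condition is nλ = 2πr_n.
r_n = n²a₀/Z = 0.635 nm
λ = 2πr_n/n = 2π·0.635/6 = 0.665 nm

0.665 nm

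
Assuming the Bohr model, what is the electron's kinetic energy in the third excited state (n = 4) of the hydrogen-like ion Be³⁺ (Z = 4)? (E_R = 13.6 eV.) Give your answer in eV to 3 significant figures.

13.6 eV

For a Coulomb orbit the virial theorem gives K = −E_n.
E_n = −E_R·Z²/n², so K = E_R·Z²/n² = 13.6 × 4²/4² = 13.6 eV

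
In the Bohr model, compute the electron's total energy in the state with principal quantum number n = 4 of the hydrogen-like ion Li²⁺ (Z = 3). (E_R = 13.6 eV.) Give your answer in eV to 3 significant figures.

-7.65 eV

E_n = −E_R·Z²/n² = −13.6 × 3²/4² = -7.65 eV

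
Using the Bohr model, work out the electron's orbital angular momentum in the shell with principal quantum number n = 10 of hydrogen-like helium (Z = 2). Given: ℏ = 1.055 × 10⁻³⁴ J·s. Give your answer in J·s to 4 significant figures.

1.055 × 10⁻³³ J·s

L_n = nℏ = 10 × 1.055 × 10⁻³⁴ = 1.055 × 10⁻³³ J·s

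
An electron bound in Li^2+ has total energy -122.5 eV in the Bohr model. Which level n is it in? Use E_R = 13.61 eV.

E_n = −E_R Z²/n² ⇒ n² = E_R Z²/(−E_n) = 13.61 × 3² / 122.5 ≈ 1.00
n = 1

1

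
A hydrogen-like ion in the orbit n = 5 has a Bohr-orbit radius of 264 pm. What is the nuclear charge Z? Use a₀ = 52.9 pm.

5

r_n = n²a₀/Z ⇒ Z = n²a₀/r = 5² × 52.9 / 264 ≈ 5.01
Z = 5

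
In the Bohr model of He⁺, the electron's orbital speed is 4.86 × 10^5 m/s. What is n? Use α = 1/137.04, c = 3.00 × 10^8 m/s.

9

v_n = Zαc/n ⇒ n = Zαc/v = 2 × 0.00730 × 3.00 × 10^8 / 4.86 × 10^5 ≈ 9.01
n = 9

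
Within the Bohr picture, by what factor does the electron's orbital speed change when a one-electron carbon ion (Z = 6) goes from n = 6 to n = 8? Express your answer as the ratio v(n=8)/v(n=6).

v ∝ Z^1 · n^-1; with Z fixed, v ∝ n^-1.
v(n=8)/v(n=6) = (8/6)^-1 = 3/4

3/4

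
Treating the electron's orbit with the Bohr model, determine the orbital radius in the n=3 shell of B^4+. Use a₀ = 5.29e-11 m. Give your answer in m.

r_n = n²a₀/Z = 3² × 5.29e-11 / 5
    = 9 × 5.29e-11 / 5 = 9.52e-11 m

9.52e-11 m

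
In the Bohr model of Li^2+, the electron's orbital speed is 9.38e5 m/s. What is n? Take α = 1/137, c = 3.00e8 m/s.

7

v_n = Zαc/n ⇒ n = Zαc/v = 3 × 0.00730 × 3.00e8 / 9.38e5 ≈ 7.00
n = 7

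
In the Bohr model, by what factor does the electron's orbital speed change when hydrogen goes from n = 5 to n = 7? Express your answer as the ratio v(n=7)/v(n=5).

v ∝ Z^1 · n^-1; with Z fixed, v ∝ n^-1.
v(n=7)/v(n=5) = (7/5)^-1 = 5/7

5/7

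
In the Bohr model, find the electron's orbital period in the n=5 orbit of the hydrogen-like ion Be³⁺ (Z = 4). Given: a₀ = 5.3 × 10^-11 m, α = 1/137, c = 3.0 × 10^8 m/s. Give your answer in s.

1.2 × 10^-15 s

r = n²a₀/Z = 5²·5.3 × 10^-11/4 = 3.3 × 10^-10 m
v = Zαc/n = 4·0.0073·3.0 × 10^8/5 = 1.8 × 10^6 m/s
T = 2πr/v = 1.2 × 10^-15 s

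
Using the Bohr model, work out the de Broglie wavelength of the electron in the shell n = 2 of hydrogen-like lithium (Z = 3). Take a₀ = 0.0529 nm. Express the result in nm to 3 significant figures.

The Bohr quantisation condition is nλ = 2πr_n.
r_n = n²a₀/Z = 0.0705 nm
λ = 2πr_n/n = 2π·0.0705/2 = 0.222 nm

0.222 nm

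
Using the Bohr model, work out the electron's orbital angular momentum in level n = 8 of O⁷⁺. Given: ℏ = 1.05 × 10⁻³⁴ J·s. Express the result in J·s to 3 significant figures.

L_n = nℏ = 8 × 1.05 × 10⁻³⁴ = 8.40 × 10⁻³⁴ J·s

8.40 × 10⁻³⁴ J·s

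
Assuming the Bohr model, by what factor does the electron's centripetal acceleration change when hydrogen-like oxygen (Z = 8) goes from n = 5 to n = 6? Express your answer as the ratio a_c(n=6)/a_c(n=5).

a_c ∝ Z^3 · n^-4; with Z fixed, a_c ∝ n^-4.
a_c(n=6)/a_c(n=5) = (6/5)^-4 = 625/1296

625/1296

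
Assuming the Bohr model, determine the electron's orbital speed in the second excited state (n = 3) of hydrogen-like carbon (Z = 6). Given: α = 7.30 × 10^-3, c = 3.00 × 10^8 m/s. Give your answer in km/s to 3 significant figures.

4380 km/s

v_n = Zαc/n = 6 × 0.00730 × 3.00 × 10^8 / 3
    = 4380 km/s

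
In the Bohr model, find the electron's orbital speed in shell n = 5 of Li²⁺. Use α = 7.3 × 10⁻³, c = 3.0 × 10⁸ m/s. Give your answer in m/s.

1.3 × 10⁶ m/s

v_n = Zαc/n = 3 × 0.0073 × 3.0 × 10⁸ / 5
    = 1.3 × 10⁶ m/s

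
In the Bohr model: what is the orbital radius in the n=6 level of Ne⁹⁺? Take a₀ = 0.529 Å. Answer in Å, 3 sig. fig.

1.90 Å

r_n = n²a₀/Z = 6² × 0.529 / 10
    = 36 × 0.529 / 10 = 1.90 Å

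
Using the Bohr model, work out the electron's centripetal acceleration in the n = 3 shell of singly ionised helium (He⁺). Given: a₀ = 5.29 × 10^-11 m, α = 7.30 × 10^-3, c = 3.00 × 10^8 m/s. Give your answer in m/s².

r = n²a₀/Z = 2.38 × 10^-10 m, v = Zαc/n = 1.46 × 10^6 m/s
a = v²/r = (1.46 × 10^6)² / 2.38 × 10^-10 = 8.95 × 10^21 m/s²

8.95 × 10^21 m/s²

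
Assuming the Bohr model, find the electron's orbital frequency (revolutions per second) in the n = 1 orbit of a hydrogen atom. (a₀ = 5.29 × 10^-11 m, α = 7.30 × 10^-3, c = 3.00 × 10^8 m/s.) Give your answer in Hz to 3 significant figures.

6.59 × 10^15 Hz

r = n²a₀/Z = 5.29 × 10^-11 m, v = Zαc/n = 2.19 × 10^6 m/s
f = v/(2πr) = 6.59 × 10^15 Hz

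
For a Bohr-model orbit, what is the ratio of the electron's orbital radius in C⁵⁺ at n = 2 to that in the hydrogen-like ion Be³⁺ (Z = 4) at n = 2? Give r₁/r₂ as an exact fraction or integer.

2/3

r ∝ Z^-1 · n^2
r₁/r₂ = (6/4)^-1 · (2/2)^2 = 2/3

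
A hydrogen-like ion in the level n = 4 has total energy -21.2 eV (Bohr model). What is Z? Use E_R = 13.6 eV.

5

E_n = −E_R Z²/n² ⇒ Z² = −E_n n²/E_R = 21.2 × 4² / 13.6 ≈ 24.94
Z = 5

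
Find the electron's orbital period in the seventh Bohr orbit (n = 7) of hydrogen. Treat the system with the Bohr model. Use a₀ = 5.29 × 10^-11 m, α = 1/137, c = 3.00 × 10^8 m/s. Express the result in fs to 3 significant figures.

r = n²a₀/Z = 7²·5.29 × 10^-11/1 = 2.59 × 10^-9 m
v = Zαc/n = 1·0.00730·3.00 × 10^8/7 = 3.13 × 10^5 m/s
T = 2πr/v = 5.21 × 10^-14 s = 52.1 fs

52.1 fs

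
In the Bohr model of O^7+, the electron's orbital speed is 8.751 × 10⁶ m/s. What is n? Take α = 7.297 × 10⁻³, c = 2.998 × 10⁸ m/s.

2

v_n = Zαc/n ⇒ n = Zαc/v = 8 × 0.007297 × 2.998 × 10⁸ / 8.751 × 10⁶ ≈ 2.00
n = 2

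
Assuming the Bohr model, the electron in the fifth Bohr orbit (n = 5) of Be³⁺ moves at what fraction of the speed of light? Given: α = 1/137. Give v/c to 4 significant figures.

v_n = Zαc/n, so v/c = Zα/n = 4 × 0.007299 / 5 = 0.005839

0.005839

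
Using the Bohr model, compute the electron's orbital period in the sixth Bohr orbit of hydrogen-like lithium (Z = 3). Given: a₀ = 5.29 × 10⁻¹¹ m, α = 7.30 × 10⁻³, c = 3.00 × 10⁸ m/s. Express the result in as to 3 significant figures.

3640 as

r = n²a₀/Z = 6²·5.29 × 10⁻¹¹/3 = 6.35 × 10⁻¹⁰ m
v = Zαc/n = 3·0.00730·3.00 × 10⁸/6 = 1.09 × 10⁶ m/s
T = 2πr/v = 3.64 × 10⁻¹⁵ s = 3640 as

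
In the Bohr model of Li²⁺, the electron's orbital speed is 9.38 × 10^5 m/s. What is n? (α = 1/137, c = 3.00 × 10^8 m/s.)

v_n = Zαc/n ⇒ n = Zαc/v = 3 × 0.00730 × 3.00 × 10^8 / 9.38 × 10^5 ≈ 7.00
n = 7

7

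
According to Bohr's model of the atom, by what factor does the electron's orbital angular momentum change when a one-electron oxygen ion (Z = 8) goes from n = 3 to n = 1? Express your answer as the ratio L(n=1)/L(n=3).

1/3

L = nℏ depends only on n, so L ∝ n.
L(n=1)/L(n=3) = (1/3)^1 = 1/3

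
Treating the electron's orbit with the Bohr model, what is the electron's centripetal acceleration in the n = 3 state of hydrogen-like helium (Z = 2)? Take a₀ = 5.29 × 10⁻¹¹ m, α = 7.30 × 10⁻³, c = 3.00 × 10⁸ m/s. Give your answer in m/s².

8.95 × 10²¹ m/s²

r = n²a₀/Z = 2.38 × 10⁻¹⁰ m, v = Zαc/n = 1.46 × 10⁶ m/s
a = v²/r = (1.46 × 10⁶)² / 2.38 × 10⁻¹⁰ = 8.95 × 10²¹ m/s²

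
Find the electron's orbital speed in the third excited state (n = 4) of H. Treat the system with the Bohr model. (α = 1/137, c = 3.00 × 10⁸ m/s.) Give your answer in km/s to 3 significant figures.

547 km/s

v_n = Zαc/n = 1 × 0.00730 × 3.00 × 10⁸ / 4
    = 547 km/s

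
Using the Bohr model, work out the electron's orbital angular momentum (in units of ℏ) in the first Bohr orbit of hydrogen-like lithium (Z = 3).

L_n = nℏ, so L/ℏ = n = 1.

1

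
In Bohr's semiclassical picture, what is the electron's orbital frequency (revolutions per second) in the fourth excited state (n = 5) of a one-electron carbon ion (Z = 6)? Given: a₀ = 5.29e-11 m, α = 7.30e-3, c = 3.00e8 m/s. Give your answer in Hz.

1.90e15 Hz

r = n²a₀/Z = 2.20e-10 m, v = Zαc/n = 2.63e6 m/s
f = v/(2πr) = 1.90e15 Hz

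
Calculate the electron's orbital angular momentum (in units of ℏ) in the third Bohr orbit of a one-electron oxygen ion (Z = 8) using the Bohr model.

L_n = nℏ, so L/ℏ = n = 3.

3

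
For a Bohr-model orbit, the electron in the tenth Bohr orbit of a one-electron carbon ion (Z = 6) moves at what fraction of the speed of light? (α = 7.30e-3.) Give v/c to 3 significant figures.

0.00438

v_n = Zαc/n, so v/c = Zα/n = 6 × 0.00730 / 10 = 0.00438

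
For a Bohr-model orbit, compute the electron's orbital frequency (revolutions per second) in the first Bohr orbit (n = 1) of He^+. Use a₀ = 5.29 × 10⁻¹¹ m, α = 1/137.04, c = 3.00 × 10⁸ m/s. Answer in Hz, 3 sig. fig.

r = n²a₀/Z = 2.65 × 10⁻¹¹ m, v = Zαc/n = 4.38 × 10⁶ m/s
f = v/(2πr) = 2.63 × 10¹⁶ Hz

2.63 × 10¹⁶ Hz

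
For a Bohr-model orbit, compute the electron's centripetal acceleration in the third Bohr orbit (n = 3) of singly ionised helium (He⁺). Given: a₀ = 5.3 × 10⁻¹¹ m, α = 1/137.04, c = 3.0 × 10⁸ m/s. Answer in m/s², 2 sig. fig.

r = n²a₀/Z = 2.4 × 10⁻¹⁰ m, v = Zαc/n = 1.5 × 10⁶ m/s
a = v²/r = (1.5 × 10⁶)² / 2.4 × 10⁻¹⁰ = 8.9 × 10²¹ m/s²

8.9 × 10²¹ m/s²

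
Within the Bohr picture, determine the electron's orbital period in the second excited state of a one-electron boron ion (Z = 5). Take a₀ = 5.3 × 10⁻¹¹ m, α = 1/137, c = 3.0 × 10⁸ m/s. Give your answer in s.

r = n²a₀/Z = 3²·5.3 × 10⁻¹¹/5 = 9.5 × 10⁻¹¹ m
v = Zαc/n = 5·0.0073·3.0 × 10⁸/3 = 3.6 × 10⁶ m/s
T = 2πr/v = 1.6 × 10⁻¹⁶ s

1.6 × 10⁻¹⁶ s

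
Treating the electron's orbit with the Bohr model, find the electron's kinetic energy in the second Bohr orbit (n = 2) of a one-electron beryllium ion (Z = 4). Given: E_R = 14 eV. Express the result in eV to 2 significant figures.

56 eV

For a Coulomb orbit the virial theorem gives K = −E_n.
E_n = −E_R·Z²/n², so K = E_R·Z²/n² = 14 × 4²/2² = 56 eV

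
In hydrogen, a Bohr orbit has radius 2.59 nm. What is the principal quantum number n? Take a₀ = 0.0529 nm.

7

r_n = n²a₀/Z ⇒ n² = rZ/a₀ = 2.59 × 1 / 0.0529 ≈ 48.96
n = 7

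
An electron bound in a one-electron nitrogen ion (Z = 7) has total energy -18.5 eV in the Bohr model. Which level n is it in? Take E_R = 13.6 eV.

6

E_n = −E_R Z²/n² ⇒ n² = E_R Z²/(−E_n) = 13.6 × 7² / 18.5 ≈ 36.02
n = 6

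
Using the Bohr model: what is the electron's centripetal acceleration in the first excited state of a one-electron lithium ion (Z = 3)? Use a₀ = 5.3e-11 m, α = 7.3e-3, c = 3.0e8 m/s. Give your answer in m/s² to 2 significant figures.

r = n²a₀/Z = 7.1e-11 m, v = Zαc/n = 3.3e6 m/s
a = v²/r = (3.3e6)² / 7.1e-11 = 1.5e23 m/s²

1.5e23 m/s²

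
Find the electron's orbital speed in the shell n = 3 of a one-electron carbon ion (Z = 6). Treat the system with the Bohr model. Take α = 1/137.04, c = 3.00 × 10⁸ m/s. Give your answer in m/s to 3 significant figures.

v_n = Zαc/n = 6 × 0.00730 × 3.00 × 10⁸ / 3
    = 4.38 × 10⁶ m/s

4.38 × 10⁶ m/s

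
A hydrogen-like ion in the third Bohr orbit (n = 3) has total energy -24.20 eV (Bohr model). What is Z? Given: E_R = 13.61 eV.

E_n = −E_R Z²/n² ⇒ Z² = −E_n n²/E_R = 24.20 × 3² / 13.61 ≈ 16.00
Z = 4

4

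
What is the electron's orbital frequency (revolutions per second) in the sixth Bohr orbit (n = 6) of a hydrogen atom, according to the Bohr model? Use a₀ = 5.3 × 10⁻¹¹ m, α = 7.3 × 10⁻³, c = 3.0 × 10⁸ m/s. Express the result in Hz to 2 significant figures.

r = n²a₀/Z = 1.9 × 10⁻⁹ m, v = Zαc/n = 3.6 × 10⁵ m/s
f = v/(2πr) = 3.0 × 10¹³ Hz

3.0 × 10¹³ Hz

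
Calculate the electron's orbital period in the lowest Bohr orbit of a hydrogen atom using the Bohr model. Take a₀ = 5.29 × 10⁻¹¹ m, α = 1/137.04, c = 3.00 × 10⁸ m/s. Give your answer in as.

r = n²a₀/Z = 1²·5.29 × 10⁻¹¹/1 = 5.29 × 10⁻¹¹ m
v = Zαc/n = 1·0.00730·3.00 × 10⁸/1 = 2.19 × 10⁶ m/s
T = 2πr/v = 1.52 × 10⁻¹⁶ s = 152 as

152 as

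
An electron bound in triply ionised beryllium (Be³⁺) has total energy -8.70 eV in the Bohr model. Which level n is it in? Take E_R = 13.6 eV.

E_n = −E_R Z²/n² ⇒ n² = E_R Z²/(−E_n) = 13.6 × 4² / 8.70 ≈ 25.01
n = 5

5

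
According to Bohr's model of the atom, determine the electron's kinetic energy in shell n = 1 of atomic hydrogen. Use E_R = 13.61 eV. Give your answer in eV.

13.61 eV

For a Coulomb orbit the virial theorem gives K = −E_n.
E_n = −E_R·Z²/n², so K = E_R·Z²/n² = 13.61 × 1²/1² = 13.61 eV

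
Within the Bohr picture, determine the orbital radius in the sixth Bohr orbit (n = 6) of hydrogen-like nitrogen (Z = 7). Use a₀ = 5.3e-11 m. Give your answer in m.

2.7e-10 m

r_n = n²a₀/Z = 6² × 5.3e-11 / 7
    = 36 × 5.3e-11 / 7 = 2.7e-10 m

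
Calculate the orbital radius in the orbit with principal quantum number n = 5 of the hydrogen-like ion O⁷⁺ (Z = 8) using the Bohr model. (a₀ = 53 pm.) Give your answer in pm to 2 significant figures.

r_n = n²a₀/Z = 5² × 53 / 8
    = 25 × 53 / 8 = 170 pm

170 pm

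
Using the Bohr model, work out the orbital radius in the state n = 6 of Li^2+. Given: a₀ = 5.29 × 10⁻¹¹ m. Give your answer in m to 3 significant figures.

r_n = n²a₀/Z = 6² × 5.29 × 10⁻¹¹ / 3
    = 36 × 5.29 × 10⁻¹¹ / 3 = 6.35 × 10⁻¹⁰ m

6.35 × 10⁻¹⁰ m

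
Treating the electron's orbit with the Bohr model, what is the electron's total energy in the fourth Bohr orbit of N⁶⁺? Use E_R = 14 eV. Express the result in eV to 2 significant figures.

-43 eV

E_n = −E_R·Z²/n² = −14 × 7²/4² = -43 eV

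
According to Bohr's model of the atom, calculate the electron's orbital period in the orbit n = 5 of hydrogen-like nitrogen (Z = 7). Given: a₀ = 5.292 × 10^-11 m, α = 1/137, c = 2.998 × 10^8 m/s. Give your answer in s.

r = n²a₀/Z = 5²·5.292 × 10^-11/7 = 1.890 × 10^-10 m
v = Zαc/n = 7·0.007299·2.998 × 10^8/5 = 3.064 × 10^6 m/s
T = 2πr/v = 3.876 × 10^-16 s

3.876 × 10^-16 s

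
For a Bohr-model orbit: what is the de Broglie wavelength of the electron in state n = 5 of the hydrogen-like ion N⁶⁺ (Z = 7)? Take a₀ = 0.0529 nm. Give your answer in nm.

The Bohr quantisation condition is nλ = 2πr_n.
r_n = n²a₀/Z = 0.189 nm
λ = 2πr_n/n = 2π·0.189/5 = 0.237 nm

0.237 nm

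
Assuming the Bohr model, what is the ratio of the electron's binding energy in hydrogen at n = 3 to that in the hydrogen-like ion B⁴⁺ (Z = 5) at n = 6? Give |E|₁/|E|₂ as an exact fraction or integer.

4/25

|E| ∝ Z^2 · n^-2
|E|₁/|E|₂ = (1/5)^2 · (3/6)^-2 = 4/25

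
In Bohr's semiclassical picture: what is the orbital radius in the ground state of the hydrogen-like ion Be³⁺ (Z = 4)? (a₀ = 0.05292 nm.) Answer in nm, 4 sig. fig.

0.01323 nm

r_n = n²a₀/Z = 1² × 0.05292 / 4
    = 1 × 0.05292 / 4 = 0.01323 nm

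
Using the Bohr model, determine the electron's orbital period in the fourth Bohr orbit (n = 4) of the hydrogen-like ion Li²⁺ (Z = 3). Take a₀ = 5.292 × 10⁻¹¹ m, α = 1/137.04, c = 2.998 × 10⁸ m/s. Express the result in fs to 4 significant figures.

r = n²a₀/Z = 4²·5.292 × 10⁻¹¹/3 = 2.822 × 10⁻¹⁰ m
v = Zαc/n = 3·0.007297·2.998 × 10⁸/4 = 1.641 × 10⁶ m/s
T = 2πr/v = 1.081 × 10⁻¹⁵ s = 1.081 fs

1.081 fs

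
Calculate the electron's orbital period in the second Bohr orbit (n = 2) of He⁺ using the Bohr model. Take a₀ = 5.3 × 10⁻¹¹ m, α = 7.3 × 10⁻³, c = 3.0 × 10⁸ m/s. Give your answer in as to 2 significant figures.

300 as

r = n²a₀/Z = 2²·5.3 × 10⁻¹¹/2 = 1.1 × 10⁻¹⁰ m
v = Zαc/n = 2·0.0073·3.0 × 10⁸/2 = 2.2 × 10⁶ m/s
T = 2πr/v = 3.0 × 10⁻¹⁶ s = 300 as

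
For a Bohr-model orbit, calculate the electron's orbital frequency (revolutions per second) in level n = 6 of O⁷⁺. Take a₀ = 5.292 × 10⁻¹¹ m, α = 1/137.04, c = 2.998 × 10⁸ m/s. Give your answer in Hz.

1.949 × 10¹⁵ Hz

r = n²a₀/Z = 2.381 × 10⁻¹⁰ m, v = Zαc/n = 2.917 × 10⁶ m/s
f = v/(2πr) = 1.949 × 10¹⁵ Hz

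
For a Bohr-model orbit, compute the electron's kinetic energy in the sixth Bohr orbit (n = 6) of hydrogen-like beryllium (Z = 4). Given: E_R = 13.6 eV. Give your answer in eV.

6.04 eV

For a Coulomb orbit the virial theorem gives K = −E_n.
E_n = −E_R·Z²/n², so K = E_R·Z²/n² = 13.6 × 4²/6² = 6.04 eV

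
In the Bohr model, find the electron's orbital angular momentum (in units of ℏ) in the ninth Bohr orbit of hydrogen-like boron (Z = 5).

9

L_n = nℏ, so L/ℏ = n = 9.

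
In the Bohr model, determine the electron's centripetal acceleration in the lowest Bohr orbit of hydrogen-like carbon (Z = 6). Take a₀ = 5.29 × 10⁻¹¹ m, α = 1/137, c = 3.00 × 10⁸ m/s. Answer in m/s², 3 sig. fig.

r = n²a₀/Z = 8.82 × 10⁻¹² m, v = Zαc/n = 1.31 × 10⁷ m/s
a = v²/r = (1.31 × 10⁷)² / 8.82 × 10⁻¹² = 1.96 × 10²⁵ m/s²

1.96 × 10²⁵ m/s²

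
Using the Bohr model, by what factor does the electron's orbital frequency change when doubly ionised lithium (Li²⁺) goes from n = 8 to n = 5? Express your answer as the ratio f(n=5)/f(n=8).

512/125

f ∝ Z^2 · n^-3; with Z fixed, f ∝ n^-3.
f(n=5)/f(n=8) = (5/8)^-3 = 512/125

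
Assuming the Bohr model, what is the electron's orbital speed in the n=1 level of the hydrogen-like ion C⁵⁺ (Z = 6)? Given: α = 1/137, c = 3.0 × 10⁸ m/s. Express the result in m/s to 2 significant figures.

v_n = Zαc/n = 6 × 0.0073 × 3.0 × 10⁸ / 1
    = 1.3 × 10⁷ m/s

1.3 × 10⁷ m/s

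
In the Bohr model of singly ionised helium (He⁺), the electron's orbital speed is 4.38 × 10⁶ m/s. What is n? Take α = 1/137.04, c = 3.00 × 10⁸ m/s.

v_n = Zαc/n ⇒ n = Zαc/v = 2 × 0.00730 × 3.00 × 10⁸ / 4.38 × 10⁶ ≈ 1.00
n = 1

1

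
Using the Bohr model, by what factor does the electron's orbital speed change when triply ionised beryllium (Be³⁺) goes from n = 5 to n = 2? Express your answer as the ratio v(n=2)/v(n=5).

v ∝ Z^1 · n^-1; with Z fixed, v ∝ n^-1.
v(n=2)/v(n=5) = (2/5)^-1 = 5/2

5/2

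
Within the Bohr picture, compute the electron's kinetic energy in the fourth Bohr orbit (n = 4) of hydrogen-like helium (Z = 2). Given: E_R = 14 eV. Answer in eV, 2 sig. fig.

3.5 eV

For a Coulomb orbit the virial theorem gives K = −E_n.
E_n = −E_R·Z²/n², so K = E_R·Z²/n² = 14 × 2²/4² = 3.5 eV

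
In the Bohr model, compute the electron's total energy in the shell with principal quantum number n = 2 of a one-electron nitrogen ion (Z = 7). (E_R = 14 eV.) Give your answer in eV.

-170 eV

E_n = −E_R·Z²/n² = −14 × 7²/2² = -170 eV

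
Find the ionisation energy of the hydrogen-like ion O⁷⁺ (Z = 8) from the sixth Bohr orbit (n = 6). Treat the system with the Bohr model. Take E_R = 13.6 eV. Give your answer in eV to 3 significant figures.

24.2 eV

E_n = −E_R·Z²/n² = −13.6 × 8²/6² eV = -24.2 eV
Ionisation energy = −E_n = 24.2 eV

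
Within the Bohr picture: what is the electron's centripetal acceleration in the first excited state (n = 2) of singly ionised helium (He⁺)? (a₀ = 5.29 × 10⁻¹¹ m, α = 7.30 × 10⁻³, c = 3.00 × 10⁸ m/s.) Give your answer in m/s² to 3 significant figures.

4.53 × 10²² m/s²

r = n²a₀/Z = 1.06 × 10⁻¹⁰ m, v = Zαc/n = 2.19 × 10⁶ m/s
a = v²/r = (2.19 × 10⁶)² / 1.06 × 10⁻¹⁰ = 4.53 × 10²² m/s²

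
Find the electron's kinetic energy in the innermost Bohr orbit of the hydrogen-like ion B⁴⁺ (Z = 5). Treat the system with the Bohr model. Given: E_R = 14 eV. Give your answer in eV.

350 eV

For a Coulomb orbit the virial theorem gives K = −E_n.
E_n = −E_R·Z²/n², so K = E_R·Z²/n² = 14 × 5²/1² = 350 eV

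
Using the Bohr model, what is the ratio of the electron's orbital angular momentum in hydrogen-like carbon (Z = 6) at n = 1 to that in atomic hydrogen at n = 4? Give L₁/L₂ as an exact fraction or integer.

L = nℏ is independent of Z.
L₁/L₂ = n₁/n₂ = 1/4 = 1/4

1/4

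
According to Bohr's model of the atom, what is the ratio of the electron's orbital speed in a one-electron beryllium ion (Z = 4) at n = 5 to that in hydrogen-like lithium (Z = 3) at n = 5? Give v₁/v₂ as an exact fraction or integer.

4/3

v ∝ Z^1 · n^-1
v₁/v₂ = (4/3)^1 · (5/5)^-1 = 4/3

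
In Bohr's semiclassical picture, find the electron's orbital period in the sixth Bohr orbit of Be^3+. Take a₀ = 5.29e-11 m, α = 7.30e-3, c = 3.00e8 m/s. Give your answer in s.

r = n²a₀/Z = 6²·5.29e-11/4 = 4.76e-10 m
v = Zαc/n = 4·0.00730·3.00e8/6 = 1.46e6 m/s
T = 2πr/v = 2.05e-15 s

2.05e-15 s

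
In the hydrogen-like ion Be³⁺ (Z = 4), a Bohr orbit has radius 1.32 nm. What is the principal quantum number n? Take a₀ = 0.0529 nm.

r_n = n²a₀/Z ⇒ n² = rZ/a₀ = 1.32 × 4 / 0.0529 ≈ 99.81
n = 10

10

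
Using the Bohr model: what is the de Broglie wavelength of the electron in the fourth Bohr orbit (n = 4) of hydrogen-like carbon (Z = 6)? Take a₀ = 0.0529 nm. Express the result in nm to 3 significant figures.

0.222 nm

The Bohr quantisation condition is nλ = 2πr_n.
r_n = n²a₀/Z = 0.141 nm
λ = 2πr_n/n = 2π·0.141/4 = 0.222 nm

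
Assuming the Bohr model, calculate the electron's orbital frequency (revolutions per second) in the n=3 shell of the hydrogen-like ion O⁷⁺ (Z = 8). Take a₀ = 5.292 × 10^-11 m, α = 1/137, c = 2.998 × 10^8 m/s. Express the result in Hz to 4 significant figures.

r = n²a₀/Z = 5.954 × 10^-11 m, v = Zαc/n = 5.836 × 10^6 m/s
f = v/(2πr) = 1.560 × 10^16 Hz

1.560 × 10^16 Hz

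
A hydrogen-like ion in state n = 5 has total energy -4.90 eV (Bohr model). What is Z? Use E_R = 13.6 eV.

E_n = −E_R Z²/n² ⇒ Z² = −E_n n²/E_R = 4.90 × 5² / 13.6 ≈ 9.01
Z = 3

3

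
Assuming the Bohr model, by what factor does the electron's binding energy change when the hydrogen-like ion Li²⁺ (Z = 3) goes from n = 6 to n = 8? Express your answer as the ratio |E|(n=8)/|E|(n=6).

|E| ∝ Z^2 · n^-2; with Z fixed, |E| ∝ n^-2.
|E|(n=8)/|E|(n=6) = (8/6)^-2 = 9/16

9/16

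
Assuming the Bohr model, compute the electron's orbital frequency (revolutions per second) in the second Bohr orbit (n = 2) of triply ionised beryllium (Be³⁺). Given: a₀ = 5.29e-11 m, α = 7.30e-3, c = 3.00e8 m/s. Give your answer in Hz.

1.32e16 Hz

r = n²a₀/Z = 5.29e-11 m, v = Zαc/n = 4.38e6 m/s
f = v/(2πr) = 1.32e16 Hz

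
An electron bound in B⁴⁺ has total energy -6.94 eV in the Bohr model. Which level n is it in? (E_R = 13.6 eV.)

7

E_n = −E_R Z²/n² ⇒ n² = E_R Z²/(−E_n) = 13.6 × 5² / 6.94 ≈ 48.99
n = 7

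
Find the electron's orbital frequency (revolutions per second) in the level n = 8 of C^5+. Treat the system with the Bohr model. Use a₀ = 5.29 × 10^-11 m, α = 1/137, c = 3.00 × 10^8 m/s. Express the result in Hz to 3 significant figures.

r = n²a₀/Z = 5.64 × 10^-10 m, v = Zαc/n = 1.64 × 10^6 m/s
f = v/(2πr) = 4.63 × 10^14 Hz

4.63 × 10^14 Hz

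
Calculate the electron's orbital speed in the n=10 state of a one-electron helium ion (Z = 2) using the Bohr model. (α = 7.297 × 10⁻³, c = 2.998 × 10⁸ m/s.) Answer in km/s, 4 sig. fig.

437.5 km/s

v_n = Zαc/n = 2 × 0.007297 × 2.998 × 10⁸ / 10
    = 437.5 km/s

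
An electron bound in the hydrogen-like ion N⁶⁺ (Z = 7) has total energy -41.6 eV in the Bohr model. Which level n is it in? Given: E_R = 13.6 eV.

4

E_n = −E_R Z²/n² ⇒ n² = E_R Z²/(−E_n) = 13.6 × 7² / 41.6 ≈ 16.02
n = 4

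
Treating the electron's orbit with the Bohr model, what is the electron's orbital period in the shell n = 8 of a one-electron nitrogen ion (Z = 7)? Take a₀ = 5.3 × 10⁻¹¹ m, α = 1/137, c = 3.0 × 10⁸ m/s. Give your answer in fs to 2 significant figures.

r = n²a₀/Z = 8²·5.3 × 10⁻¹¹/7 = 4.8 × 10⁻¹⁰ m
v = Zαc/n = 7·0.0073·3.0 × 10⁸/8 = 1.9 × 10⁶ m/s
T = 2πr/v = 1.6 × 10⁻¹⁵ s = 1.6 fs

1.6 fs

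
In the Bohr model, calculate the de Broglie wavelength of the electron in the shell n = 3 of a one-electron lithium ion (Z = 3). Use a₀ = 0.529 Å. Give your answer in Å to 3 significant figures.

3.32 Å

The Bohr quantisation condition is nλ = 2πr_n.
r_n = n²a₀/Z = 1.59 Å
λ = 2πr_n/n = 2π·1.59/3 = 3.32 Å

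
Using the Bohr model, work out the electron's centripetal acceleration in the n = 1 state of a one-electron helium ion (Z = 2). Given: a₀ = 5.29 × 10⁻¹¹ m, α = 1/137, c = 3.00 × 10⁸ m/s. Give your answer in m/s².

7.25 × 10²³ m/s²

r = n²a₀/Z = 2.65 × 10⁻¹¹ m, v = Zαc/n = 4.38 × 10⁶ m/s
a = v²/r = (4.38 × 10⁶)² / 2.65 × 10⁻¹¹ = 7.25 × 10²³ m/s²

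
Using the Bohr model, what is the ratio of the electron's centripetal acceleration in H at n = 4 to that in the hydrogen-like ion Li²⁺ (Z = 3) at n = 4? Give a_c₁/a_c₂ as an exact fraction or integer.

a_c ∝ Z^3 · n^-4
a_c₁/a_c₂ = (1/3)^3 · (4/4)^-4 = 1/27

1/27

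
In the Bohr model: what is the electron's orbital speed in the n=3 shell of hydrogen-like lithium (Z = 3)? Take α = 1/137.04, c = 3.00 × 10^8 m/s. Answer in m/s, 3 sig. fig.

v_n = Zαc/n = 3 × 0.00730 × 3.00 × 10^8 / 3
    = 2.19 × 10^6 m/s

2.19 × 10^6 m/s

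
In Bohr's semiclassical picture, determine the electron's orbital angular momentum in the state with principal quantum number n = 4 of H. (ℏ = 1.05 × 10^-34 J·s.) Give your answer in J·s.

4.20 × 10^-34 J·s

L_n = nℏ = 4 × 1.05 × 10^-34 = 4.20 × 10^-34 J·s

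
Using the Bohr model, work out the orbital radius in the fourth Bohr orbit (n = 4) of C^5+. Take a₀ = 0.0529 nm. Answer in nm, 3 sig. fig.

r_n = n²a₀/Z = 4² × 0.0529 / 6
    = 16 × 0.0529 / 6 = 0.141 nm

0.141 nm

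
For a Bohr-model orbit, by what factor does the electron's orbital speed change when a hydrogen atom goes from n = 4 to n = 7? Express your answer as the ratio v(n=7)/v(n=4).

v ∝ Z^1 · n^-1; with Z fixed, v ∝ n^-1.
v(n=7)/v(n=4) = (7/4)^-1 = 4/7

4/7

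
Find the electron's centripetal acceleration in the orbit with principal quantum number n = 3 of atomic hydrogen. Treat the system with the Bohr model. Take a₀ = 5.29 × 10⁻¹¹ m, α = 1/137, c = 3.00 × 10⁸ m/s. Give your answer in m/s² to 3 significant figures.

r = n²a₀/Z = 4.76 × 10⁻¹⁰ m, v = Zαc/n = 7.30 × 10⁵ m/s
a = v²/r = (7.30 × 10⁵)² / 4.76 × 10⁻¹⁰ = 1.12 × 10²¹ m/s²

1.12 × 10²¹ m/s²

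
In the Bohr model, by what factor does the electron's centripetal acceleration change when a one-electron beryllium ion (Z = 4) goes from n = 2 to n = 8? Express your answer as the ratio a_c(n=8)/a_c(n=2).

a_c ∝ Z^3 · n^-4; with Z fixed, a_c ∝ n^-4.
a_c(n=8)/a_c(n=2) = (8/2)^-4 = 1/256

1/256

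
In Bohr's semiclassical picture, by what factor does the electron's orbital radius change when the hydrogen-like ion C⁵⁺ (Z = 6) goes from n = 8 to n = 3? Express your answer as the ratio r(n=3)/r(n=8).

r ∝ Z^-1 · n^2; with Z fixed, r ∝ n^2.
r(n=3)/r(n=8) = (3/8)^2 = 9/64

9/64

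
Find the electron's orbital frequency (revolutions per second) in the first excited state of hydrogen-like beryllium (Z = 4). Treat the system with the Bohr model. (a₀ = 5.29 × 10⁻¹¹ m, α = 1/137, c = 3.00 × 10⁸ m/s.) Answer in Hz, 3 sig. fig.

r = n²a₀/Z = 5.29 × 10⁻¹¹ m, v = Zαc/n = 4.38 × 10⁶ m/s
f = v/(2πr) = 1.32 × 10¹⁶ Hz

1.32 × 10¹⁶ Hz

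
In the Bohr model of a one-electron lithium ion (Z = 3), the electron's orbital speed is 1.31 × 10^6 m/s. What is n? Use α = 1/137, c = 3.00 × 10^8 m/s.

v_n = Zαc/n ⇒ n = Zαc/v = 3 × 0.00730 × 3.00 × 10^8 / 1.31 × 10^6 ≈ 5.01
n = 5

5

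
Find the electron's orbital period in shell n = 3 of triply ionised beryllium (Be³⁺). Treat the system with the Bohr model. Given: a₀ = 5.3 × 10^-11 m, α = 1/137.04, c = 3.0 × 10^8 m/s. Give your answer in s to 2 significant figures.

2.6 × 10^-16 s

r = n²a₀/Z = 3²·5.3 × 10^-11/4 = 1.2 × 10^-10 m
v = Zαc/n = 4·0.0073·3.0 × 10^8/3 = 2.9 × 10^6 m/s
T = 2πr/v = 2.6 × 10^-16 s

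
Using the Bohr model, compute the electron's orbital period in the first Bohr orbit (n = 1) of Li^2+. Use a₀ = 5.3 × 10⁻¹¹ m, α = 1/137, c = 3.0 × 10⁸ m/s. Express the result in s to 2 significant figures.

1.7 × 10⁻¹⁷ s

r = n²a₀/Z = 1²·5.3 × 10⁻¹¹/3 = 1.8 × 10⁻¹¹ m
v = Zαc/n = 3·0.0073·3.0 × 10⁸/1 = 6.6 × 10⁶ m/s
T = 2πr/v = 1.7 × 10⁻¹⁷ s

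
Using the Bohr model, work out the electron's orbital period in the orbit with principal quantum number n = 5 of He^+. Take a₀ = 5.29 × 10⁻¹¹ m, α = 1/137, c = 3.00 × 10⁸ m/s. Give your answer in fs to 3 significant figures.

4.74 fs

r = n²a₀/Z = 5²·5.29 × 10⁻¹¹/2 = 6.61 × 10⁻¹⁰ m
v = Zαc/n = 2·0.00730·3.00 × 10⁸/5 = 8.76 × 10⁵ m/s
T = 2πr/v = 4.74 × 10⁻¹⁵ s = 4.74 fs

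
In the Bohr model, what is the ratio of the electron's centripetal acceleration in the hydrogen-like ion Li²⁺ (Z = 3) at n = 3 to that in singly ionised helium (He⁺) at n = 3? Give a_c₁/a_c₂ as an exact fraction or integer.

a_c ∝ Z^3 · n^-4
a_c₁/a_c₂ = (3/2)^3 · (3/3)^-4 = 27/8

27/8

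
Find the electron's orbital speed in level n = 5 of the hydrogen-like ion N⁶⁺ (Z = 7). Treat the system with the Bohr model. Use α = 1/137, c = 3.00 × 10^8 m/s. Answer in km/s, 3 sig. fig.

3070 km/s

v_n = Zαc/n = 7 × 0.00730 × 3.00 × 10^8 / 5
    = 3070 km/s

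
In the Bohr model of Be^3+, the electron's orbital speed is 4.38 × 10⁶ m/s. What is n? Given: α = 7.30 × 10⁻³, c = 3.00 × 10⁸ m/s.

v_n = Zαc/n ⇒ n = Zαc/v = 4 × 0.00730 × 3.00 × 10⁸ / 4.38 × 10⁶ ≈ 2.00
n = 2

2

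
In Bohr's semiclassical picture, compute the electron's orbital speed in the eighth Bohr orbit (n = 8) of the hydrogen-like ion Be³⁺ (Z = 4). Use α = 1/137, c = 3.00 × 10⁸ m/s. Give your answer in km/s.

v_n = Zαc/n = 4 × 0.00730 × 3.00 × 10⁸ / 8
    = 1090 km/s

1090 km/s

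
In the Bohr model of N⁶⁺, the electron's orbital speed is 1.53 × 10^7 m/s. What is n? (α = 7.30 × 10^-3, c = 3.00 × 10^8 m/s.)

1

v_n = Zαc/n ⇒ n = Zαc/v = 7 × 0.00730 × 3.00 × 10^8 / 1.53 × 10^7 ≈ 1.00
n = 1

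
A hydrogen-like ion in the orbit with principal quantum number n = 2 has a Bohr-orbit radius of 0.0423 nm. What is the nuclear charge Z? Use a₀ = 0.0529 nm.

5

r_n = n²a₀/Z ⇒ Z = n²a₀/r = 2² × 0.0529 / 0.0423 ≈ 5.00
Z = 5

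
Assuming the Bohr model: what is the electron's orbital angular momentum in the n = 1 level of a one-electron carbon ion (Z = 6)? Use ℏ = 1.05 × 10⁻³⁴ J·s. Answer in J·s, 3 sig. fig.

1.05 × 10⁻³⁴ J·s

L_n = nℏ = 1 × 1.05 × 10⁻³⁴ = 1.05 × 10⁻³⁴ J·s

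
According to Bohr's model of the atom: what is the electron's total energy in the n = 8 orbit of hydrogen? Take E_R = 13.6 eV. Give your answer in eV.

E_n = −E_R·Z²/n² = −13.6 × 1²/8² = -0.212 eV

-0.212 eV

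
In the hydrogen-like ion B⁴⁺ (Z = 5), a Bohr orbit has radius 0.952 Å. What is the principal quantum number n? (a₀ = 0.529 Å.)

r_n = n²a₀/Z ⇒ n² = rZ/a₀ = 0.952 × 5 / 0.529 ≈ 9.00
n = 3

3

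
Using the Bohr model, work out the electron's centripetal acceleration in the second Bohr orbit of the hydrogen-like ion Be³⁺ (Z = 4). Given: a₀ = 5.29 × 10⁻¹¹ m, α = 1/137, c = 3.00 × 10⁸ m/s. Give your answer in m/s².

r = n²a₀/Z = 5.29 × 10⁻¹¹ m, v = Zαc/n = 4.38 × 10⁶ m/s
a = v²/r = (4.38 × 10⁶)² / 5.29 × 10⁻¹¹ = 3.63 × 10²³ m/s²

3.63 × 10²³ m/s²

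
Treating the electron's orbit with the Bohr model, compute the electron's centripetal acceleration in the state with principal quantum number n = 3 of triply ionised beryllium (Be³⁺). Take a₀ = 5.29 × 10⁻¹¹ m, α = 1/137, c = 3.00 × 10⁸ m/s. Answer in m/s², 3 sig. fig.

r = n²a₀/Z = 1.19 × 10⁻¹⁰ m, v = Zαc/n = 2.92 × 10⁶ m/s
a = v²/r = (2.92 × 10⁶)² / 1.19 × 10⁻¹⁰ = 7.16 × 10²² m/s²

7.16 × 10²² m/s²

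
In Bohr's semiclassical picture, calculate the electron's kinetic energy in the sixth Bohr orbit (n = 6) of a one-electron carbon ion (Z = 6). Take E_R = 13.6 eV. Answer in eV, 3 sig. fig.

13.6 eV

For a Coulomb orbit the virial theorem gives K = −E_n.
E_n = −E_R·Z²/n², so K = E_R·Z²/n² = 13.6 × 6²/6² = 13.6 eV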